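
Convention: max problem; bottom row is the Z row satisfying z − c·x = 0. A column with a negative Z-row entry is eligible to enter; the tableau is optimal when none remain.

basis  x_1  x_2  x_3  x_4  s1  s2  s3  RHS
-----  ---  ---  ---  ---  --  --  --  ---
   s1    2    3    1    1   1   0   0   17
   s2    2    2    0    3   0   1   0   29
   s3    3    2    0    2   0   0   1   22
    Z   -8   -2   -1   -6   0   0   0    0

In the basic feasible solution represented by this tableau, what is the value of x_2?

x_2 is not in the basis, so in the current basic feasible solution x_2 = 0.

0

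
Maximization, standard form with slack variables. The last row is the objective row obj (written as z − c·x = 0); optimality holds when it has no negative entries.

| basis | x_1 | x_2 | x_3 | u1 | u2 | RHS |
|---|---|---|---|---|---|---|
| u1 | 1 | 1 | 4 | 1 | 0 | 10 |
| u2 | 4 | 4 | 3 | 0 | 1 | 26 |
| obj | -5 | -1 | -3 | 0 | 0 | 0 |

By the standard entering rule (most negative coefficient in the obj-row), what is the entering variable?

Negative obj-row entries: x_1: -5, x_2: -1, x_3: -3.
The most negative is -5 in column x_1, so x_1 enters.

x_1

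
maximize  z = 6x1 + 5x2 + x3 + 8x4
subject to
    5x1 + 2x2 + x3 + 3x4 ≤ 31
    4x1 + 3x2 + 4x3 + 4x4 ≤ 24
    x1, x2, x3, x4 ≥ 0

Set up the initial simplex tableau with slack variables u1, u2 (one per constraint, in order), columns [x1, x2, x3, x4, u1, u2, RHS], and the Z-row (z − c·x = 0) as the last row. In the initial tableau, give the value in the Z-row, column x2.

The Z-row carries the negated objective coefficients: the x2 entry is -5.

-5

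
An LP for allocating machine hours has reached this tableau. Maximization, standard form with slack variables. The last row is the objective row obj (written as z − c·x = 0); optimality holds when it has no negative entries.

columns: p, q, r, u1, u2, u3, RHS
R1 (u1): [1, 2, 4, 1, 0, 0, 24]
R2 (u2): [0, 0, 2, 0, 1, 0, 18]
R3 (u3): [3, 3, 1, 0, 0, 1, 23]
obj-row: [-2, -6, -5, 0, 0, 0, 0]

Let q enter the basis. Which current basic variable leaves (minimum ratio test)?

Column q entries and ratios — u1: 24/2 = 12; u2: 0 ≤ 0, skip; u3: 23/3 = 23/3.
Smallest ratio is 23/3 in the row of u3, so u3 leaves.

u3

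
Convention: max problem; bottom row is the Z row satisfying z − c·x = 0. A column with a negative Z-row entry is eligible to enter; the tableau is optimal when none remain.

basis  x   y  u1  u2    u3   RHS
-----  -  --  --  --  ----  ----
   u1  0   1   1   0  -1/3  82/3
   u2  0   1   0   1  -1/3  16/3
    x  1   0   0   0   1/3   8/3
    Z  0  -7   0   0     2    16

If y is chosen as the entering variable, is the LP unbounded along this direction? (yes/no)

Column y has positive entries in row(s) 1, 2, so the ratio test bounds it — not unbounded.

no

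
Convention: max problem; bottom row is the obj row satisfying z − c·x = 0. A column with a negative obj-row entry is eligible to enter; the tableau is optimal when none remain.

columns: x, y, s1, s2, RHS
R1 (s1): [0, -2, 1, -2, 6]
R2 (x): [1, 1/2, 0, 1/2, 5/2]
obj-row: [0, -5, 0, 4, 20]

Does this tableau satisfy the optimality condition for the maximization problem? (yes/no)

no

The obj-row has a negative entry -5 in column y, so it is not optimal.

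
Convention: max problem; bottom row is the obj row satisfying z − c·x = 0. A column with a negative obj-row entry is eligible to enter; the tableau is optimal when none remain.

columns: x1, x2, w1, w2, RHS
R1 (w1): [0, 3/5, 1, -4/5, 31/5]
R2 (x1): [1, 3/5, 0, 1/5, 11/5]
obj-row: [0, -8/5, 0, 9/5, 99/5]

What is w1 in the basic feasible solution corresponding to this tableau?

31/5

w1 is basic (row 1); its value is the RHS of that row, 31/5.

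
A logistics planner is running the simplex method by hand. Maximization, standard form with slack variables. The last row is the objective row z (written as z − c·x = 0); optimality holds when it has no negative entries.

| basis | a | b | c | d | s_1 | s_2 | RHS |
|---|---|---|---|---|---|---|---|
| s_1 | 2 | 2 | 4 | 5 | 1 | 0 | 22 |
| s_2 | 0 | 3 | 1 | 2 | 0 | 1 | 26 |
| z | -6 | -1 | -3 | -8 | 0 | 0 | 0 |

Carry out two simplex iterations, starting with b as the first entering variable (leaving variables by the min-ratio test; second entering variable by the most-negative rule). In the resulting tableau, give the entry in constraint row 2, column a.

Ratio test on column b — row 1: 22/2 = 11; row 2: 26/3 = 26/3. Minimum is 26/3 at row 2 (s_2 leaves); pivot element 3.
Divide row 2 by 3; eliminate column b from the other rows.
Second iteration: most negative z-row entry is -22/3 in column d, so d enters.
Ratio test on column d — row 1: (14/3)/(11/3) = 14/11; row 2: (26/3)/(2/3) = 13. Minimum is 14/11 at row 1 (s_1 leaves); pivot element 11/3.
Divide row 1 by 11/3; eliminate column d from the other rows.
After both pivots, the entry at constraint row 2, column a is -4/11.

-4/11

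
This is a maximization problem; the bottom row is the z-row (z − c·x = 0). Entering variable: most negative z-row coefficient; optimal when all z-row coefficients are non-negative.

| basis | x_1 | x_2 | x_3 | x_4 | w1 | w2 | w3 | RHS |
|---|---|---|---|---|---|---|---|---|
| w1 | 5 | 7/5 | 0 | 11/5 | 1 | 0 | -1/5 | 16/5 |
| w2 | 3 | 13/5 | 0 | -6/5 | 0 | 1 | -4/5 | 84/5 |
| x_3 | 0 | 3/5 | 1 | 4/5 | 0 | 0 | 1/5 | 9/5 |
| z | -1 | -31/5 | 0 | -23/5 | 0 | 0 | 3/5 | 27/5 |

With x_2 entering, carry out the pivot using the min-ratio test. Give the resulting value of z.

137/7

Ratio test on column x_2 — row 1: (16/5)/(7/5) = 16/7; row 2: (84/5)/(13/5) = 84/13; row 3: (9/5)/(3/5) = 3. Minimum is 16/7 at row 1 (w1 leaves); pivot element 7/5.
Pivot on row 1; the z-row RHS becomes 27/5 − (-31/5)·(16/7) = 137/7.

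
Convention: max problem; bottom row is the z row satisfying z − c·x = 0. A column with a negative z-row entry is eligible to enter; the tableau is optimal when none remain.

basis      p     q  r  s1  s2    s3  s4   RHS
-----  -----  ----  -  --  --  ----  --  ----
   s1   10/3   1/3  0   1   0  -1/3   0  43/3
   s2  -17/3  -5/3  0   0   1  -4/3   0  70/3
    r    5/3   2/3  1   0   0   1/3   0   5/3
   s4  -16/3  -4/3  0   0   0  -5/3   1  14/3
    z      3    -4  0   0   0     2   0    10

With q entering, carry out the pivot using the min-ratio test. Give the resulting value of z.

20

Ratio test on column q — row 1: (43/3)/(1/3) = 43; row 2: entry -5/3 ≤ 0; row 3: (5/3)/(2/3) = 5/2; row 4: entry -4/3 ≤ 0. Minimum is 5/2 at row 3 (r leaves); pivot element 2/3.
Pivot on row 3; the z-row RHS becomes 10 − (-4)·(5/2) = 20.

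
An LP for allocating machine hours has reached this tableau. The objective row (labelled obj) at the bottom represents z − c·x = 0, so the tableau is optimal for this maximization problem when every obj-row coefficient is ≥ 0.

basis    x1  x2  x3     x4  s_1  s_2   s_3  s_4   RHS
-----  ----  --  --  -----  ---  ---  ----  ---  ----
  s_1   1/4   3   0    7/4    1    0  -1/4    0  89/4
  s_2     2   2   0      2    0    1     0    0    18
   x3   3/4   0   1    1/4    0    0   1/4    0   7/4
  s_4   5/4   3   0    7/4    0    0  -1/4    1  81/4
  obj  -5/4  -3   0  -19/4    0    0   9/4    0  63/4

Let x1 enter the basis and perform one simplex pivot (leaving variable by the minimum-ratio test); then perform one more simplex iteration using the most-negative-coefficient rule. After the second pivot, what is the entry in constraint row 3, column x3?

4

Ratio test on column x1 — row 1: (89/4)/(1/4) = 89; row 2: 18/2 = 9; row 3: (7/4)/(3/4) = 7/3; row 4: (81/4)/(5/4) = 81/5. Minimum is 7/3 at row 3 (x3 leaves); pivot element 3/4.
Divide row 3 by 3/4; eliminate column x1 from the other rows.
Second iteration: most negative obj-row entry is -13/3 in column x4, so x4 enters.
Ratio test on column x4 — row 1: (65/3)/(5/3) = 13; row 2: (40/3)/(4/3) = 10; row 3: (7/3)/(1/3) = 7; row 4: (52/3)/(4/3) = 13. Minimum is 7 at row 3 (x1 leaves); pivot element 1/3.
Divide row 3 by 1/3; eliminate column x4 from the other rows.
After both pivots, the entry at constraint row 3, column x3 is 4.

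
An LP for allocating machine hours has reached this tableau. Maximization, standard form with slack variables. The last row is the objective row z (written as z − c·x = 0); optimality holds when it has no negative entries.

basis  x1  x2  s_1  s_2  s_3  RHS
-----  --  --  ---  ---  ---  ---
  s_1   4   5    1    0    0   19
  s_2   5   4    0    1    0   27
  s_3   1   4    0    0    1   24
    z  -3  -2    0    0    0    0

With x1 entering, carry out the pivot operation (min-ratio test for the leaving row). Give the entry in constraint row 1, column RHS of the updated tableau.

Ratio test on column x1 — row 1: 19/4 = 19/4; row 2: 27/5 = 27/5; row 3: 24/1 = 24. Minimum is 19/4 at row 1 (s_1 leaves); pivot element 4.
Divide row 1 by 4; eliminate column x1 from the other rows.
In the new row 1, the RHS entry is the old entry divided by the pivot: 19/4 = 19/4.

19/4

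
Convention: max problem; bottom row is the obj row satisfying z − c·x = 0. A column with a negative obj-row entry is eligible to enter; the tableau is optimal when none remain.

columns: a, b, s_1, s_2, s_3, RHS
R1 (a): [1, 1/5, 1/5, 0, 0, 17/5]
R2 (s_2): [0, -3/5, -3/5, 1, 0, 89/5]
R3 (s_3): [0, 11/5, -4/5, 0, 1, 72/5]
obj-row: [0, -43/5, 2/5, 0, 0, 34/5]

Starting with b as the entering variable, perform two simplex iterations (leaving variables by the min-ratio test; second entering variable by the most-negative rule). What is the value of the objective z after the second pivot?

Ratio test on column b — row 1: (17/5)/(1/5) = 17; row 2: entry -3/5 ≤ 0; row 3: (72/5)/(11/5) = 72/11. Minimum is 72/11 at row 3 (s_3 leaves); pivot element 11/5.
Pivot on row 3; the obj-row RHS becomes 34/5 − (-43/5)·(72/11) = 694/11.
Next entering variable (most negative obj-row entry -30/11): s_1.
Ratio test on column s_1 — row 1: (23/11)/(3/11) = 23/3; row 2: entry -9/11 ≤ 0; row 3: entry -4/11 ≤ 0. Minimum is 23/3 at row 1 (a leaves); pivot element 3/11.
After the second pivot the obj-row RHS is 694/11 − (-30/11)·(23/3) = 84.

84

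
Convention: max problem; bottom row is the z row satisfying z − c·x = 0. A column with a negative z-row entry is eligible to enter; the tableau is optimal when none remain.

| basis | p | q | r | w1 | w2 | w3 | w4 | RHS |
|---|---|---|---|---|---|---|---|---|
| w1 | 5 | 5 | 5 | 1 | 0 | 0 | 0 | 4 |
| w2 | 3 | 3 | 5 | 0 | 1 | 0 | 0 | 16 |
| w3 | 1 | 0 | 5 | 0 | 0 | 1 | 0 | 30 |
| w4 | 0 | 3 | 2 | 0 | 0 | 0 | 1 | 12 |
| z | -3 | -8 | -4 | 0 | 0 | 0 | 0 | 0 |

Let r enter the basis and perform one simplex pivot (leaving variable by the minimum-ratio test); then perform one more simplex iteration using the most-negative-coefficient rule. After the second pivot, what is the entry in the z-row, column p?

5

Ratio test on column r — row 1: 4/5 = 4/5; row 2: 16/5 = 16/5; row 3: 30/5 = 6; row 4: 12/2 = 6. Minimum is 4/5 at row 1 (w1 leaves); pivot element 5.
Divide row 1 by 5; eliminate column r from the other rows.
Second iteration: most negative z-row entry is -4 in column q, so q enters.
Ratio test on column q — row 1: (4/5)/1 = 4/5; row 2: entry -2 ≤ 0; row 3: entry -5 ≤ 0; row 4: (52/5)/1 = 52/5. Minimum is 4/5 at row 1 (r leaves); pivot element 1.
Divide row 1 by 1; eliminate column q from the other rows.
After both pivots, the entry at the z-row, column p is 5.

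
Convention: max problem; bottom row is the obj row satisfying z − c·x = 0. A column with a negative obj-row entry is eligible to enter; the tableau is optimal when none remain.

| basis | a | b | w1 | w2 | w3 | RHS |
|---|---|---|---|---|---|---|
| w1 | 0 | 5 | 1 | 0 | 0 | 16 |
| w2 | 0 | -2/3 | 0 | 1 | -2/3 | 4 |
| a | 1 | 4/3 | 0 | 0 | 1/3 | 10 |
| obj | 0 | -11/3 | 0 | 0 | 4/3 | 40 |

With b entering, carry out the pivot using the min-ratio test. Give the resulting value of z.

776/15

Ratio test on column b — row 1: 16/5 = 16/5; row 2: entry -2/3 ≤ 0; row 3: 10/(4/3) = 15/2. Minimum is 16/5 at row 1 (w1 leaves); pivot element 5.
Pivot on row 1; the obj-row RHS becomes 40 − (-11/3)·(16/5) = 776/15.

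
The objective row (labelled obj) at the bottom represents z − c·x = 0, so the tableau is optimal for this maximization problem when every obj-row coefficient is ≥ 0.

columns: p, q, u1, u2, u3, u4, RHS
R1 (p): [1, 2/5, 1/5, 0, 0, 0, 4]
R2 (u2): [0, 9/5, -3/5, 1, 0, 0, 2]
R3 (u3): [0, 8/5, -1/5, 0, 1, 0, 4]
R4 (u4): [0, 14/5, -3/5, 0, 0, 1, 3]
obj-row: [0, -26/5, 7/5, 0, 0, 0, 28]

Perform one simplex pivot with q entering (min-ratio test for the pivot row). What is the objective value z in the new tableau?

235/7

Ratio test on column q — row 1: 4/(2/5) = 10; row 2: 2/(9/5) = 10/9; row 3: 4/(8/5) = 5/2; row 4: 3/(14/5) = 15/14. Minimum is 15/14 at row 4 (u4 leaves); pivot element 14/5.
Pivot on row 4; the obj-row RHS becomes 28 − (-26/5)·(15/14) = 235/7.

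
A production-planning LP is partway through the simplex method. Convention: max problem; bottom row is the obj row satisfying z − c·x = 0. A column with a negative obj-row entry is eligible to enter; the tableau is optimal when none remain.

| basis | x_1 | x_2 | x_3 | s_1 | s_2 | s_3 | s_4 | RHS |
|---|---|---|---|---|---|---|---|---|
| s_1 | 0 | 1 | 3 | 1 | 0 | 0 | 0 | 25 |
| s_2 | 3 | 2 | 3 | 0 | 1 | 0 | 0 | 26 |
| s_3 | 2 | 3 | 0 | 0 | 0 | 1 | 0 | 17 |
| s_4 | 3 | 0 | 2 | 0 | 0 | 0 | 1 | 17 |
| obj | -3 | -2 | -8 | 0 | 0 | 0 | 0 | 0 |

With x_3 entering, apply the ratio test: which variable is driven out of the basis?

Column x_3 entries and ratios — s_1: 25/3 = 25/3; s_2: 26/3 = 26/3; s_3: 0 ≤ 0, skip; s_4: 17/2 = 17/2.
Smallest ratio is 25/3 in the row of s_1, so s_1 leaves.

s_1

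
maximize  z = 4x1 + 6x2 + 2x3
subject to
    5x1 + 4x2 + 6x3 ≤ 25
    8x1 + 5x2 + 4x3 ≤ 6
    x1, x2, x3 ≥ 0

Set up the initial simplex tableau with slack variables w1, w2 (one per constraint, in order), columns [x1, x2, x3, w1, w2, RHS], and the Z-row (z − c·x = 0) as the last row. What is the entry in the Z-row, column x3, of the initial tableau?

The Z-row carries the negated objective coefficients: the x3 entry is -2.

-2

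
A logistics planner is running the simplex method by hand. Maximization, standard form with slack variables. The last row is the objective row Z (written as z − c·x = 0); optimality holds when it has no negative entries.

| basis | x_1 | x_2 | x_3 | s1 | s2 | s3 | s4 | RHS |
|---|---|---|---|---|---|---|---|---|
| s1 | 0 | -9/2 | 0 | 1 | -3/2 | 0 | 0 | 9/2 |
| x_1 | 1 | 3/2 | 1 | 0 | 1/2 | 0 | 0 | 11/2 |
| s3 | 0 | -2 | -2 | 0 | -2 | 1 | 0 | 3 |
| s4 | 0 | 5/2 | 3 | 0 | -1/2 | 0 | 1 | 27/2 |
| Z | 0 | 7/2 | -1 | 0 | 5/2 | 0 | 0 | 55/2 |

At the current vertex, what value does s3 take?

s3 is basic (row 3); its value is the RHS of that row, 3.

3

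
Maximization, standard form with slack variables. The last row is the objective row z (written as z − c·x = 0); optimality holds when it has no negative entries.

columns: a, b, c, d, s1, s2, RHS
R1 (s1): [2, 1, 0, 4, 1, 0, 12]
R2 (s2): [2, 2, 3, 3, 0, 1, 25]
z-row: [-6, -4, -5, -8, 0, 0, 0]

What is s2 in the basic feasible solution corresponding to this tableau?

s2 is basic (row 2); its value is the RHS of that row, 25.

25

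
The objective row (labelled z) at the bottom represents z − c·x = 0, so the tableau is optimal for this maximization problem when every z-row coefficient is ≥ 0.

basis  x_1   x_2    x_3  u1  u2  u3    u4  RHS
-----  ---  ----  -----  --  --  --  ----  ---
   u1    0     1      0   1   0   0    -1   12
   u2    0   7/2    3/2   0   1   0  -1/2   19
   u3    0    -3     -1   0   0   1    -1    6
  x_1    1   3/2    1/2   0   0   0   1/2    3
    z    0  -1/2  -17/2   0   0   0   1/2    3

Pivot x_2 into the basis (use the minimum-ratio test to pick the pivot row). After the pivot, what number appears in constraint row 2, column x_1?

Ratio test on column x_2 — row 1: 12/1 = 12; row 2: 19/(7/2) = 38/7; row 3: entry -3 ≤ 0; row 4: 3/(3/2) = 2. Minimum is 2 at row 4 (x_1 leaves); pivot element 3/2.
Divide row 4 by 3/2; eliminate column x_2 from the other rows.
Row 2 update in column x_1: 0 − (7/2)·(2/3) = -7/3.

-7/3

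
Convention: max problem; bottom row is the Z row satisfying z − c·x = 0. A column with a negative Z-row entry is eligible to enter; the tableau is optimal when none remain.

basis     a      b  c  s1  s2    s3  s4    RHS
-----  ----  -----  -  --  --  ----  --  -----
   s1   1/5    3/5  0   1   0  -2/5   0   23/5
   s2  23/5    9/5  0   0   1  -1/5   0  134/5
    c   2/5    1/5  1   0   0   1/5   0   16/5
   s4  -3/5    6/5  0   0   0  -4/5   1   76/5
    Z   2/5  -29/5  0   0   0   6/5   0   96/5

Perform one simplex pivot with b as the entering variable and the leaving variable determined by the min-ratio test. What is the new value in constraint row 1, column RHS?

23/3

Ratio test on column b — row 1: (23/5)/(3/5) = 23/3; row 2: (134/5)/(9/5) = 134/9; row 3: (16/5)/(1/5) = 16; row 4: (76/5)/(6/5) = 38/3. Minimum is 23/3 at row 1 (s1 leaves); pivot element 3/5.
Divide row 1 by 3/5; eliminate column b from the other rows.
In the new row 1, the RHS entry is the old entry divided by the pivot: (23/5)/(3/5) = 23/3.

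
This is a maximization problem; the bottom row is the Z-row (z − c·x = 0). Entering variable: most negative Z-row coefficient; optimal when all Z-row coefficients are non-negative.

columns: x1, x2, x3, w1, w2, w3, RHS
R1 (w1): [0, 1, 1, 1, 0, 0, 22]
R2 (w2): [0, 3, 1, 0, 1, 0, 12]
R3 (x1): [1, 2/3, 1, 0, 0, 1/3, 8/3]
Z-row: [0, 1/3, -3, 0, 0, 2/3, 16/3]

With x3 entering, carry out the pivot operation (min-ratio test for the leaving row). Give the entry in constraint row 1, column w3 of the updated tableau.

Ratio test on column x3 — row 1: 22/1 = 22; row 2: 12/1 = 12; row 3: (8/3)/1 = 8/3. Minimum is 8/3 at row 3 (x1 leaves); pivot element 1.
Divide row 3 by 1; eliminate column x3 from the other rows.
Row 1 update in column w3: 0 − 1·(1/3) = -1/3.

-1/3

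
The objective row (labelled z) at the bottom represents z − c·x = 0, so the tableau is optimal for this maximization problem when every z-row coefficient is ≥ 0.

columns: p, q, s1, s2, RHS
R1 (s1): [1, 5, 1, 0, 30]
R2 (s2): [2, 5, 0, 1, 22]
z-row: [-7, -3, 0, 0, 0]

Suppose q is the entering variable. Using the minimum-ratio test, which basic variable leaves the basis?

Column q entries and ratios — s1: 30/5 = 6; s2: 22/5 = 22/5.
Smallest ratio is 22/5 in the row of s2, so s2 leaves.

s2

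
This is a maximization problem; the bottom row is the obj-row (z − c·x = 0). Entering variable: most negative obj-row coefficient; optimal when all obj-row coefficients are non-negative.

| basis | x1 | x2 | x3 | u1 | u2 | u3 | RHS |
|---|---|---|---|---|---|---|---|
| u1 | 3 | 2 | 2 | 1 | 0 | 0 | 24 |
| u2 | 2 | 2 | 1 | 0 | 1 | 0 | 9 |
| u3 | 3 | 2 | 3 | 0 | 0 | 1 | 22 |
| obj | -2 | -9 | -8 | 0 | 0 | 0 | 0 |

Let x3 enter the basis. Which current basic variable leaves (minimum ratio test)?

u3

Column x3 entries and ratios — u1: 24/2 = 12; u2: 9/1 = 9; u3: 22/3 = 22/3.
Smallest ratio is 22/3 in the row of u3, so u3 leaves.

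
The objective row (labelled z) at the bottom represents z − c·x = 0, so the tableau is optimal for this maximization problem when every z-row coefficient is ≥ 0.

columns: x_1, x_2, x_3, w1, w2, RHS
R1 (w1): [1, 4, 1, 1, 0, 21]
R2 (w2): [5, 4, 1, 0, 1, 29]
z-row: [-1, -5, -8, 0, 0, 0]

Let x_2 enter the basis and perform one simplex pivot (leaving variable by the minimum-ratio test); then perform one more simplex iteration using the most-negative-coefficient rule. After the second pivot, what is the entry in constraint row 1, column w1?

1

Ratio test on column x_2 — row 1: 21/4 = 21/4; row 2: 29/4 = 29/4. Minimum is 21/4 at row 1 (w1 leaves); pivot element 4.
Divide row 1 by 4; eliminate column x_2 from the other rows.
Second iteration: most negative z-row entry is -27/4 in column x_3, so x_3 enters.
Ratio test on column x_3 — row 1: (21/4)/(1/4) = 21; row 2: entry 0 ≤ 0. Minimum is 21 at row 1 (x_2 leaves); pivot element 1/4.
Divide row 1 by 1/4; eliminate column x_3 from the other rows.
After both pivots, the entry at constraint row 1, column w1 is 1.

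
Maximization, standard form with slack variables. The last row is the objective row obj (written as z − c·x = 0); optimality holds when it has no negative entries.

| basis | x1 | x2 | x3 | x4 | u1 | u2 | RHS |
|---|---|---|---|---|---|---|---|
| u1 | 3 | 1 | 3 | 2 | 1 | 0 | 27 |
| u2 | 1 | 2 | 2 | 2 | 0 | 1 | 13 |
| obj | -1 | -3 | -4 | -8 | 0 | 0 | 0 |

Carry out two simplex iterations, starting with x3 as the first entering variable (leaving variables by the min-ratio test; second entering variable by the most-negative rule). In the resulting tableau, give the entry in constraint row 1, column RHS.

Ratio test on column x3 — row 1: 27/3 = 9; row 2: 13/2 = 13/2. Minimum is 13/2 at row 2 (u2 leaves); pivot element 2.
Divide row 2 by 2; eliminate column x3 from the other rows.
Second iteration: most negative obj-row entry is -4 in column x4, so x4 enters.
Ratio test on column x4 — row 1: entry -1 ≤ 0; row 2: (13/2)/1 = 13/2. Minimum is 13/2 at row 2 (x3 leaves); pivot element 1.
Divide row 2 by 1; eliminate column x4 from the other rows.
After both pivots, the entry at constraint row 1, column RHS is 14.

14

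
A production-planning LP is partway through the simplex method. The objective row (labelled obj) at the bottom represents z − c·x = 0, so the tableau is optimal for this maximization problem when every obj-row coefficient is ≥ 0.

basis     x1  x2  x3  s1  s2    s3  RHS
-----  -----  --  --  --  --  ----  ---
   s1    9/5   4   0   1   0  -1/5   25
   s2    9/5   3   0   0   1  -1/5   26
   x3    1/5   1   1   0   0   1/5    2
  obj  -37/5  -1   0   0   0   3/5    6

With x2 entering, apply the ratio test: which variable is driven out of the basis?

Column x2 entries and ratios — s1: 25/4 = 25/4; s2: 26/3 = 26/3; x3: 2/1 = 2.
Smallest ratio is 2 in the row of x3, so x3 leaves.

x3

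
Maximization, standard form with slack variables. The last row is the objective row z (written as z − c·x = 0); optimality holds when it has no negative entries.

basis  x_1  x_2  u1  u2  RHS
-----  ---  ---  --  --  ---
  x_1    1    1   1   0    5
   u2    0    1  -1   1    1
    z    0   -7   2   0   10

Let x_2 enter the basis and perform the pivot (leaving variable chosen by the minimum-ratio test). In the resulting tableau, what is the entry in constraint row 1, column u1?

Ratio test on column x_2 — row 1: 5/1 = 5; row 2: 1/1 = 1. Minimum is 1 at row 2 (u2 leaves); pivot element 1.
Divide row 2 by 1; eliminate column x_2 from the other rows.
Row 1 update in column u1: 1 − 1·(-1) = 2.

2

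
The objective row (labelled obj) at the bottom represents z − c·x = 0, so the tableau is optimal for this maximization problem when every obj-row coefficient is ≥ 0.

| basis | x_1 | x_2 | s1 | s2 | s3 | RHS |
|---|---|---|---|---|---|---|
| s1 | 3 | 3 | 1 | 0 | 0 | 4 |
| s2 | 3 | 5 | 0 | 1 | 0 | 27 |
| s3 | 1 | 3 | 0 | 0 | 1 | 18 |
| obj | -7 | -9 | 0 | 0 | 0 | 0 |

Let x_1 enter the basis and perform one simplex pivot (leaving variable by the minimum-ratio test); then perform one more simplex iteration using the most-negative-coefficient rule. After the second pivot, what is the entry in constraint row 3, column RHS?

14

Ratio test on column x_1 — row 1: 4/3 = 4/3; row 2: 27/3 = 9; row 3: 18/1 = 18. Minimum is 4/3 at row 1 (s1 leaves); pivot element 3.
Divide row 1 by 3; eliminate column x_1 from the other rows.
Second iteration: most negative obj-row entry is -2 in column x_2, so x_2 enters.
Ratio test on column x_2 — row 1: (4/3)/1 = 4/3; row 2: 23/2 = 23/2; row 3: (50/3)/2 = 25/3. Minimum is 4/3 at row 1 (x_1 leaves); pivot element 1.
Divide row 1 by 1; eliminate column x_2 from the other rows.
After both pivots, the entry at constraint row 3, column RHS is 14.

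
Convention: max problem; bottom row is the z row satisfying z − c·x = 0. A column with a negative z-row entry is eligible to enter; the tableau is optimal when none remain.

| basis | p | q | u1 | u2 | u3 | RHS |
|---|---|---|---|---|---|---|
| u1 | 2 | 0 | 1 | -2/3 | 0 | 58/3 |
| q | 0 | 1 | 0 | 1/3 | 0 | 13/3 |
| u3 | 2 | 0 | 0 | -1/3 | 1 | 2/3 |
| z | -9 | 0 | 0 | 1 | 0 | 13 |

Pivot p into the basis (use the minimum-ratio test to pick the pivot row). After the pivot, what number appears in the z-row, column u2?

Ratio test on column p — row 1: (58/3)/2 = 29/3; row 2: entry 0 ≤ 0; row 3: (2/3)/2 = 1/3. Minimum is 1/3 at row 3 (u3 leaves); pivot element 2.
Divide row 3 by 2; eliminate column p from the other rows.
z-row update in column u2: 1 − (-9)·(-1/6) = -1/2.

-1/2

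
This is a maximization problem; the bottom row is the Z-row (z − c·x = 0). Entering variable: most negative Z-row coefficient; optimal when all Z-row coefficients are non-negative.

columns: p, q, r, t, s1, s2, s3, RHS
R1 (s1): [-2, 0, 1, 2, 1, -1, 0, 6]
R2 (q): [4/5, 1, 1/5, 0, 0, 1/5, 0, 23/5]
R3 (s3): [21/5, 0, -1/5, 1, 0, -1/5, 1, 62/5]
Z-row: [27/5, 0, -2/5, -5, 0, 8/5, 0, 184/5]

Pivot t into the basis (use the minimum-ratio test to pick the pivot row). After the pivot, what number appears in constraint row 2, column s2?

1/5

Ratio test on column t — row 1: 6/2 = 3; row 2: entry 0 ≤ 0; row 3: (62/5)/1 = 62/5. Minimum is 3 at row 1 (s1 leaves); pivot element 2.
Divide row 1 by 2; eliminate column t from the other rows.
Row 2 update in column s2: 1/5 − 0·(-1/2) = 1/5.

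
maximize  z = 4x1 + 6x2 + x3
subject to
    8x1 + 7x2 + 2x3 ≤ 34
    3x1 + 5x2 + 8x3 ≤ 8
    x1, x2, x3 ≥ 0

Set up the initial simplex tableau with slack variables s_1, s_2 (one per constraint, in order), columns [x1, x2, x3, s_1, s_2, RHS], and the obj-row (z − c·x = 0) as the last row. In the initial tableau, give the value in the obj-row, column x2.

The obj-row carries the negated objective coefficients: the x2 entry is -6.

-6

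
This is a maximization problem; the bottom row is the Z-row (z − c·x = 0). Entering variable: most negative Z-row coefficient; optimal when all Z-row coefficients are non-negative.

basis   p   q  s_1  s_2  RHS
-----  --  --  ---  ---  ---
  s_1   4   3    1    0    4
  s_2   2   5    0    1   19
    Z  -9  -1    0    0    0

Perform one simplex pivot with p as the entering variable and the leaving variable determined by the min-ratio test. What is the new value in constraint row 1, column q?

Ratio test on column p — row 1: 4/4 = 1; row 2: 19/2 = 19/2. Minimum is 1 at row 1 (s_1 leaves); pivot element 4.
Divide row 1 by 4; eliminate column p from the other rows.
In the new row 1, the q entry is the old entry divided by the pivot: 3/4 = 3/4.

3/4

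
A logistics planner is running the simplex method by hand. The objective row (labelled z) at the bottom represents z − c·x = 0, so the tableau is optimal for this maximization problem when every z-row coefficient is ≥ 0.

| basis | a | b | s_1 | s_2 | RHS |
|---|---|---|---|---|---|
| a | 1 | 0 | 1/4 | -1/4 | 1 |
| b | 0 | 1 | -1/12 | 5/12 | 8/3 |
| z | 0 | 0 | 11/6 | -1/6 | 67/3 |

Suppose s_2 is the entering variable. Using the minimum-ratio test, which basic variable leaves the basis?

Column s_2 entries and ratios — a: -1/4 ≤ 0, skip; b: (8/3)/(5/12) = 32/5.
Smallest ratio is 32/5 in the row of b, so b leaves.

b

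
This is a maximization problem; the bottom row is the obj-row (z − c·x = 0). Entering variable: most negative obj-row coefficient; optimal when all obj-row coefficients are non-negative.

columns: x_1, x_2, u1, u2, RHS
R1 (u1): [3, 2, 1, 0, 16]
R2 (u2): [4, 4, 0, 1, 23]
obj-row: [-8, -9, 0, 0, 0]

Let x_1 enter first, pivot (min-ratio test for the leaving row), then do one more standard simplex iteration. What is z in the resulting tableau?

189/4

Ratio test on column x_1 — row 1: 16/3 = 16/3; row 2: 23/4 = 23/4. Minimum is 16/3 at row 1 (u1 leaves); pivot element 3.
Pivot on row 1; the obj-row RHS becomes 0 − (-8)·(16/3) = 128/3.
Next entering variable (most negative obj-row entry -11/3): x_2.
Ratio test on column x_2 — row 1: (16/3)/(2/3) = 8; row 2: (5/3)/(4/3) = 5/4. Minimum is 5/4 at row 2 (u2 leaves); pivot element 4/3.
After the second pivot the obj-row RHS is 128/3 − (-11/3)·(5/4) = 189/4.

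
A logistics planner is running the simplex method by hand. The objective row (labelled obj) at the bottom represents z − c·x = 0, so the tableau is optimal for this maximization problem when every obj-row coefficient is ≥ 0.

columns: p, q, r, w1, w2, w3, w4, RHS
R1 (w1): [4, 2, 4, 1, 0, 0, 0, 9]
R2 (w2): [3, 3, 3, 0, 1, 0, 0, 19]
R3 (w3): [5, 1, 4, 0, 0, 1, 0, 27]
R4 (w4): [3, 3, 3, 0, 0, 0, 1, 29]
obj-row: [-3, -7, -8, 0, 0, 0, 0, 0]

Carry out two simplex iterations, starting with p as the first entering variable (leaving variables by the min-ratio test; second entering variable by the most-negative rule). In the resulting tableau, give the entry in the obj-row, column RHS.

Ratio test on column p — row 1: 9/4 = 9/4; row 2: 19/3 = 19/3; row 3: 27/5 = 27/5; row 4: 29/3 = 29/3. Minimum is 9/4 at row 1 (w1 leaves); pivot element 4.
Divide row 1 by 4; eliminate column p from the other rows.
Second iteration: most negative obj-row entry is -11/2 in column q, so q enters.
Ratio test on column q — row 1: (9/4)/(1/2) = 9/2; row 2: (49/4)/(3/2) = 49/6; row 3: entry -3/2 ≤ 0; row 4: (89/4)/(3/2) = 89/6. Minimum is 9/2 at row 1 (p leaves); pivot element 1/2.
Divide row 1 by 1/2; eliminate column q from the other rows.
After both pivots, the entry at the obj-row, column RHS is 63/2.

63/2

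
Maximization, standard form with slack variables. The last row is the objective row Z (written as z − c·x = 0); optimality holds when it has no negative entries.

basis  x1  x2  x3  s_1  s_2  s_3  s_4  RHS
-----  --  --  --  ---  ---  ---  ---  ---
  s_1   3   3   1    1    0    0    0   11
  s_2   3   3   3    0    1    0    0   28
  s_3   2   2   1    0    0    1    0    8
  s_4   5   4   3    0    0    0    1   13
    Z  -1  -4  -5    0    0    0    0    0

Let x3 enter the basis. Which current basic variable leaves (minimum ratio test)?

Column x3 entries and ratios — s_1: 11/1 = 11; s_2: 28/3 = 28/3; s_3: 8/1 = 8; s_4: 13/3 = 13/3.
Smallest ratio is 13/3 in the row of s_4, so s_4 leaves.

s_4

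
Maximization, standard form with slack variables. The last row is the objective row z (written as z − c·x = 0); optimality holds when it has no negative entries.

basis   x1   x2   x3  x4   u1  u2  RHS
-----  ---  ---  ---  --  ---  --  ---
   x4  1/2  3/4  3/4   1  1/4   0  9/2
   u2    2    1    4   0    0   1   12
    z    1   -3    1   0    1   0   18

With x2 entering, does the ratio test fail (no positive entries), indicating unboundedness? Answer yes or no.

Column x2 has positive entries in row(s) 1, 2, so the ratio test bounds it — not unbounded.

no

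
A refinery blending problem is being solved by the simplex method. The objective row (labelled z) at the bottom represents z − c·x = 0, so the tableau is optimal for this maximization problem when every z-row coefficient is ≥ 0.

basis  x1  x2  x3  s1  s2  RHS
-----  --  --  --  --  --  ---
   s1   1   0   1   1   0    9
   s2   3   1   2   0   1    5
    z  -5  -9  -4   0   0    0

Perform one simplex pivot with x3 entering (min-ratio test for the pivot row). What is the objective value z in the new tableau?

Ratio test on column x3 — row 1: 9/1 = 9; row 2: 5/2 = 5/2. Minimum is 5/2 at row 2 (s2 leaves); pivot element 2.
Pivot on row 2; the z-row RHS becomes 0 − (-4)·(5/2) = 10.

10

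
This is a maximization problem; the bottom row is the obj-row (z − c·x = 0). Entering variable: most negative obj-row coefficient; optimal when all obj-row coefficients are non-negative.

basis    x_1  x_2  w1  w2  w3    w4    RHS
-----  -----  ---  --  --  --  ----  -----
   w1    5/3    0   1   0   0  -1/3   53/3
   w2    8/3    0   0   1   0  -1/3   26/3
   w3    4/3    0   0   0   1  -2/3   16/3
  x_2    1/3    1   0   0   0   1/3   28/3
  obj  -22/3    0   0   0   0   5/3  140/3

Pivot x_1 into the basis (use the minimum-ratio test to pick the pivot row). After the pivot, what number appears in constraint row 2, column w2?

3/8

Ratio test on column x_1 — row 1: (53/3)/(5/3) = 53/5; row 2: (26/3)/(8/3) = 13/4; row 3: (16/3)/(4/3) = 4; row 4: (28/3)/(1/3) = 28. Minimum is 13/4 at row 2 (w2 leaves); pivot element 8/3.
Divide row 2 by 8/3; eliminate column x_1 from the other rows.
In the new row 2, the w2 entry is the old entry divided by the pivot: 1/(8/3) = 3/8.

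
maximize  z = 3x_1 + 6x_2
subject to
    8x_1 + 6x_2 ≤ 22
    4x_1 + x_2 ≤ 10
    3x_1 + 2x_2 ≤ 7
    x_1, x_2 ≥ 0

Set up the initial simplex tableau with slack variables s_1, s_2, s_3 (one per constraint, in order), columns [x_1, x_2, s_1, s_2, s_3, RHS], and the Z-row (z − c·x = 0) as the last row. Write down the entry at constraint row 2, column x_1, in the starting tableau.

4

Constraint 2 has coefficient 4 on x_1.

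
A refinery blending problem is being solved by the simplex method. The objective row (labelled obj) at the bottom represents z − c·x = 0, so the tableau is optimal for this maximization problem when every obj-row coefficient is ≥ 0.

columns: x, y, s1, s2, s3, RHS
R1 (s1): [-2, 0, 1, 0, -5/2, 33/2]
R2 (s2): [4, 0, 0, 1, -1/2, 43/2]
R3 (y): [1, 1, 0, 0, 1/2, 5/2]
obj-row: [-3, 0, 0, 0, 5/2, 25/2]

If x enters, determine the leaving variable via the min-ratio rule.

y

Column x entries and ratios — s1: -2 ≤ 0, skip; s2: (43/2)/4 = 43/8; y: (5/2)/1 = 5/2.
Smallest ratio is 5/2 in the row of y, so y leaves.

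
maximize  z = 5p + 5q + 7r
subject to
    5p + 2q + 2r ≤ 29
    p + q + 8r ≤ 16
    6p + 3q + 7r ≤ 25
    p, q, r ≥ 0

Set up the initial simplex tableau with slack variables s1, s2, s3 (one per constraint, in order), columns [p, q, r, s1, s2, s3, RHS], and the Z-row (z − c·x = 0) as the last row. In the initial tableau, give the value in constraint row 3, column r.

Constraint 3 has coefficient 7 on r.

7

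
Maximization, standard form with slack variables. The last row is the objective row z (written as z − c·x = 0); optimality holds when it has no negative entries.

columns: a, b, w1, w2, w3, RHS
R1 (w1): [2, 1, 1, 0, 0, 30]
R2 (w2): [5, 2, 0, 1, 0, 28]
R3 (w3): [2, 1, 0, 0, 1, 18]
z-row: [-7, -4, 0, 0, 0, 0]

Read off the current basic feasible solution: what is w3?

w3 is basic (row 3); its value is the RHS of that row, 18.

18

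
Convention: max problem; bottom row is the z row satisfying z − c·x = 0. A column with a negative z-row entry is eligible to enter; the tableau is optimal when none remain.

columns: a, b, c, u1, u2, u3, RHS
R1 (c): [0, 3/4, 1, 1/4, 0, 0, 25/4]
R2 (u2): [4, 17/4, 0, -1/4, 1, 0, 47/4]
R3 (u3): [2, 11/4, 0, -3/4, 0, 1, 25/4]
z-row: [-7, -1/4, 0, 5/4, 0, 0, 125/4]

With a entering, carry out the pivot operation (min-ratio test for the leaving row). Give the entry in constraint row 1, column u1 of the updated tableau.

1/4

Ratio test on column a — row 1: entry 0 ≤ 0; row 2: (47/4)/4 = 47/16; row 3: (25/4)/2 = 25/8. Minimum is 47/16 at row 2 (u2 leaves); pivot element 4.
Divide row 2 by 4; eliminate column a from the other rows.
Row 1 update in column u1: 1/4 − 0·(-1/16) = 1/4.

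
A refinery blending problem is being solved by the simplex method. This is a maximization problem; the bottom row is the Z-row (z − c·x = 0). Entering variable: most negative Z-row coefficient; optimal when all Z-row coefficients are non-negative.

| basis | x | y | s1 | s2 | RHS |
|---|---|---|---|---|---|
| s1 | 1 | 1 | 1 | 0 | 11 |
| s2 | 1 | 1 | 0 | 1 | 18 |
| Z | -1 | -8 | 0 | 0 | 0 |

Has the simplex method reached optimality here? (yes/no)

The Z-row has a negative entry -8 in column y, so it is not optimal.

no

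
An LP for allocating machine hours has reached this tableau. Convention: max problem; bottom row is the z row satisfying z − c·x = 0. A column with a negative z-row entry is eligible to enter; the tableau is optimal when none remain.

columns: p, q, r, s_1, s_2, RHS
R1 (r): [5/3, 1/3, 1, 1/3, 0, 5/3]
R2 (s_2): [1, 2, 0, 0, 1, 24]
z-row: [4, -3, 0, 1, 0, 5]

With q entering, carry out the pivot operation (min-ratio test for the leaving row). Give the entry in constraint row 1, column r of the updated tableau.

Ratio test on column q — row 1: (5/3)/(1/3) = 5; row 2: 24/2 = 12. Minimum is 5 at row 1 (r leaves); pivot element 1/3.
Divide row 1 by 1/3; eliminate column q from the other rows.
In the new row 1, the r entry is the old entry divided by the pivot: 1/(1/3) = 3.

3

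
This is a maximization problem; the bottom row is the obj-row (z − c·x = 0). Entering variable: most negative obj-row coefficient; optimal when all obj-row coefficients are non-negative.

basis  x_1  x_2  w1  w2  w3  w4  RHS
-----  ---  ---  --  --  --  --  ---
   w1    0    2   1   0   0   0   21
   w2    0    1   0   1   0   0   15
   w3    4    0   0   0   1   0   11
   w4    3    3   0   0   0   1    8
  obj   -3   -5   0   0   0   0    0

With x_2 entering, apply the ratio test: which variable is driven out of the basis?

w4

Column x_2 entries and ratios — w1: 21/2 = 21/2; w2: 15/1 = 15; w3: 0 ≤ 0, skip; w4: 8/3 = 8/3.
Smallest ratio is 8/3 in the row of w4, so w4 leaves.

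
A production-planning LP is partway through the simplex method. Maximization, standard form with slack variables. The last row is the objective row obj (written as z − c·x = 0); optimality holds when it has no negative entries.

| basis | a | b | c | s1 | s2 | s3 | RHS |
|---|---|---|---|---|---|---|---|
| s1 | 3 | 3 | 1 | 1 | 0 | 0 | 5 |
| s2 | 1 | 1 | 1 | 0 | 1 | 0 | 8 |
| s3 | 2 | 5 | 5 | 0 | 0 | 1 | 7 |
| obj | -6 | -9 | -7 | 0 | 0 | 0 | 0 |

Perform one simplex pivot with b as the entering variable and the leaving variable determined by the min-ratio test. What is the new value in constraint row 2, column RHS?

33/5

Ratio test on column b — row 1: 5/3 = 5/3; row 2: 8/1 = 8; row 3: 7/5 = 7/5. Minimum is 7/5 at row 3 (s3 leaves); pivot element 5.
Divide row 3 by 5; eliminate column b from the other rows.
Row 2 update in column RHS: 8 − 1·(7/5) = 33/5.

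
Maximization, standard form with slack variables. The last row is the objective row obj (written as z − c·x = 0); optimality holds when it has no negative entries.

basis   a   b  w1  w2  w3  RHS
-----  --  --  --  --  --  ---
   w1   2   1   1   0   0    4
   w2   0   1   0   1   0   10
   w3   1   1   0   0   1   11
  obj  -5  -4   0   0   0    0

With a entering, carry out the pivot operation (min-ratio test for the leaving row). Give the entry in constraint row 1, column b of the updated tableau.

1/2

Ratio test on column a — row 1: 4/2 = 2; row 2: entry 0 ≤ 0; row 3: 11/1 = 11. Minimum is 2 at row 1 (w1 leaves); pivot element 2.
Divide row 1 by 2; eliminate column a from the other rows.
In the new row 1, the b entry is the old entry divided by the pivot: 1/2 = 1/2.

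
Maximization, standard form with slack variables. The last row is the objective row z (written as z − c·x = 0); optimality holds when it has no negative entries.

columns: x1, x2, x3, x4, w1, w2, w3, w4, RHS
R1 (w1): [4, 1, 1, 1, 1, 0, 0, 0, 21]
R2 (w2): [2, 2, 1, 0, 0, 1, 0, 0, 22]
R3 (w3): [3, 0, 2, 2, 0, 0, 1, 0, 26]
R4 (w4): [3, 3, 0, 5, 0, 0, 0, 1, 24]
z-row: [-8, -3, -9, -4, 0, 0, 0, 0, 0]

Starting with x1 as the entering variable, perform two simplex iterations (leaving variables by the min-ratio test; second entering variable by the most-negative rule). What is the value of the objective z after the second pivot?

Ratio test on column x1 — row 1: 21/4 = 21/4; row 2: 22/2 = 11; row 3: 26/3 = 26/3; row 4: 24/3 = 8. Minimum is 21/4 at row 1 (w1 leaves); pivot element 4.
Pivot on row 1; the z-row RHS becomes 0 − (-8)·(21/4) = 42.
Next entering variable (most negative z-row entry -7): x3.
Ratio test on column x3 — row 1: (21/4)/(1/4) = 21; row 2: (23/2)/(1/2) = 23; row 3: (41/4)/(5/4) = 41/5; row 4: entry -3/4 ≤ 0. Minimum is 41/5 at row 3 (w3 leaves); pivot element 5/4.
After the second pivot the z-row RHS is 42 − (-7)·(41/5) = 497/5.

497/5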